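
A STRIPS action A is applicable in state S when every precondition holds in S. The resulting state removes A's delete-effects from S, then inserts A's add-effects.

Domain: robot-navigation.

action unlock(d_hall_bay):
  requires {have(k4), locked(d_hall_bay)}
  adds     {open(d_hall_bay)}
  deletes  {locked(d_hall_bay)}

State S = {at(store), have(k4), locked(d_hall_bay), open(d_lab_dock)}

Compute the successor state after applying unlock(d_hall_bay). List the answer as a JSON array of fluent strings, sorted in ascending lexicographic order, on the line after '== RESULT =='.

Compute (S \ del) ∪ add:
  pre ⊆ S: {have(k4), locked(d_hall_bay)} ⊆ S  — applicable
  S \ del = {at(store), have(k4), open(d_lab_dock)}
  ∪ add   = {at(store), have(k4), open(d_hall_bay), open(d_lab_dock)}

== RESULT ==
["at(store)", "have(k4)", "open(d_hall_bay)", "open(d_lab_dock)"]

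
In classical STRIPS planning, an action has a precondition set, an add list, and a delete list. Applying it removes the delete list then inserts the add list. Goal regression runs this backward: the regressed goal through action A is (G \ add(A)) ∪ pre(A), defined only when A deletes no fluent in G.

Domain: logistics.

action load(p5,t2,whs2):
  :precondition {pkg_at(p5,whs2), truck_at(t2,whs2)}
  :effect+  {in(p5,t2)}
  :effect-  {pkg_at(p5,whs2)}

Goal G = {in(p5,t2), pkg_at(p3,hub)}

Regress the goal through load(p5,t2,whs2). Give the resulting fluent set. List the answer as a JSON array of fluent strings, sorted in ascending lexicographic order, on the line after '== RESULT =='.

Compute (G \ add) ∪ pre:
  G ∩ del = {}  (empty — regression defined)
  G \ add = {in(p5,t2), pkg_at(p3,hub)} \ {in(p5,t2)} = {pkg_at(p3,hub)}
  ∪ pre   = {pkg_at(p3,hub)} ∪ {pkg_at(p5,whs2), truck_at(t2,whs2)}
          = {pkg_at(p3,hub), pkg_at(p5,whs2), truck_at(t2,whs2)}

== RESULT ==
["pkg_at(p3,hub)", "pkg_at(p5,whs2)", "truck_at(t2,whs2)"]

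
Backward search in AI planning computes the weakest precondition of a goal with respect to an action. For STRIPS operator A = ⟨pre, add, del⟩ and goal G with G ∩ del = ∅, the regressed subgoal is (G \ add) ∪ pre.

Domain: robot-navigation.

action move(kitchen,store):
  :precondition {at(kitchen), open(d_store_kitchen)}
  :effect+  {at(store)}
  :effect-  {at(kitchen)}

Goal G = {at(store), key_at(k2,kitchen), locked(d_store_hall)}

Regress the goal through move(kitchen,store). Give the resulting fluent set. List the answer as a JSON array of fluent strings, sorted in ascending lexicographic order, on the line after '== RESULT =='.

Compute (G \ add) ∪ pre:
  G ∩ del = {}  (empty — regression defined)
  G \ add = {at(store), key_at(k2,kitchen), locked(d_store_hall)} \ {at(store)} = {key_at(k2,kitchen), locked(d_store_hall)}
  ∪ pre   = {key_at(k2,kitchen), locked(d_store_hall)} ∪ {at(kitchen), open(d_store_kitchen)}
          = {at(kitchen), key_at(k2,kitchen), locked(d_store_hall), open(d_store_kitchen)}

== RESULT ==
["at(kitchen)", "key_at(k2,kitchen)", "locked(d_store_hall)", "open(d_store_kitchen)"]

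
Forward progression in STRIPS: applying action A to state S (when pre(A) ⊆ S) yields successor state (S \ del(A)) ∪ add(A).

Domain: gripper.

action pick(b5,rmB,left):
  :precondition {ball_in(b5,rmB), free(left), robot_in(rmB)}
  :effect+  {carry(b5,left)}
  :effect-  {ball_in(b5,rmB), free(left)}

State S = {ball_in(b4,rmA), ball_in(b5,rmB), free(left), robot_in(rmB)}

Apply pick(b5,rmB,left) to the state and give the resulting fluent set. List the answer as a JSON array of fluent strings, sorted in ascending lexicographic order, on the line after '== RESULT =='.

Compute (S \ del) ∪ add:
  pre ⊆ S: {ball_in(b5,rmB), free(left), robot_in(rmB)} ⊆ S  — applicable
  S \ del = {ball_in(b4,rmA), robot_in(rmB)}
  ∪ add   = {ball_in(b4,rmA), carry(b5,left), robot_in(rmB)}

== RESULT ==
["ball_in(b4,rmA)", "carry(b5,left)", "robot_in(rmB)"]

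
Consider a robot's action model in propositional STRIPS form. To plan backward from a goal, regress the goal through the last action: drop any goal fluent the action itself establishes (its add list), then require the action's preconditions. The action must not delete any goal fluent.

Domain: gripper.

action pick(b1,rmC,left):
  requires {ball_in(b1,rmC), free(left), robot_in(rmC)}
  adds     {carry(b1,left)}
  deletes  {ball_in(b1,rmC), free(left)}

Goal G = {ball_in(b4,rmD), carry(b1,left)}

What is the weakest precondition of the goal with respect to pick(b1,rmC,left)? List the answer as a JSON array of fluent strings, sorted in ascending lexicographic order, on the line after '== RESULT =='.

Regress:
  G ∩ del = {}  (empty — regression defined)
  G \ add = {ball_in(b4,rmD), carry(b1,left)} \ {carry(b1,left)} = {ball_in(b4,rmD)}
  ∪ pre   = {ball_in(b4,rmD)} ∪ {ball_in(b1,rmC), free(left), robot_in(rmC)}
          = {ball_in(b1,rmC), ball_in(b4,rmD), free(left), robot_in(rmC)}

== RESULT ==
["ball_in(b1,rmC)", "ball_in(b4,rmD)", "free(left)", "robot_in(rmC)"]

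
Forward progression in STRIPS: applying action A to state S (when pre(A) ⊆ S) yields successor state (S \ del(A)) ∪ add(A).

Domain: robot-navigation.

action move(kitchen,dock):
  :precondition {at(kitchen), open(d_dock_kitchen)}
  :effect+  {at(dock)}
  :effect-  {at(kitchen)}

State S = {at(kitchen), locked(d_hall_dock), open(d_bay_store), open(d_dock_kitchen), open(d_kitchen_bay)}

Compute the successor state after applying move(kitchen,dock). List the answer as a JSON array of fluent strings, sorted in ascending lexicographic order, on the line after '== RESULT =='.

Progress:
  pre ⊆ S: {at(kitchen), open(d_dock_kitchen)} ⊆ S  — applicable
  S \ del = {locked(d_hall_dock), open(d_bay_store), open(d_dock_kitchen), open(d_kitchen_bay)}
  ∪ add   = {at(dock), locked(d_hall_dock), open(d_bay_store), open(d_dock_kitchen), open(d_kitchen_bay)}

== RESULT ==
["at(dock)", "locked(d_hall_dock)", "open(d_bay_store)", "open(d_dock_kitchen)", "open(d_kitchen_bay)"]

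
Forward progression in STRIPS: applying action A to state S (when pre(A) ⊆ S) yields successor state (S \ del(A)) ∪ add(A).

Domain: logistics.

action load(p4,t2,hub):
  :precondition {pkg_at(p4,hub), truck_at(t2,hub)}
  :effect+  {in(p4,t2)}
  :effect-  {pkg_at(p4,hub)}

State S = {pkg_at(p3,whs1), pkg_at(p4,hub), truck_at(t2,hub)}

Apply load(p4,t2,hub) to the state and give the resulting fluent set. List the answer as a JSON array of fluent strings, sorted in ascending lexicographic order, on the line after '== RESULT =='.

Progress:
  pre ⊆ S: {pkg_at(p4,hub), truck_at(t2,hub)} ⊆ S  — applicable
  S \ del = {pkg_at(p3,whs1), truck_at(t2,hub)}
  ∪ add   = {in(p4,t2), pkg_at(p3,whs1), truck_at(t2,hub)}

== RESULT ==
["in(p4,t2)", "pkg_at(p3,whs1)", "truck_at(t2,hub)"]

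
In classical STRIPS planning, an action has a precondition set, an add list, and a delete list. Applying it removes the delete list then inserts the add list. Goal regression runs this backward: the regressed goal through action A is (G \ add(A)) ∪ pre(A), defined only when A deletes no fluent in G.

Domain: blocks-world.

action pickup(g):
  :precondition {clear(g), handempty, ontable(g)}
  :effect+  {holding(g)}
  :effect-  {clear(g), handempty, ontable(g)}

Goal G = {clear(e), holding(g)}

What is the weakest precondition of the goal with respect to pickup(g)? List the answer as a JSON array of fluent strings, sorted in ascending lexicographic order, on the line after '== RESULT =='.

Compute (G \ add) ∪ pre:
  G ∩ del = {}  (empty — regression defined)
  G \ add = {clear(e), holding(g)} \ {holding(g)} = {clear(e)}
  ∪ pre   = {clear(e)} ∪ {clear(g), handempty, ontable(g)}
          = {clear(e), clear(g), handempty, ontable(g)}

== RESULT ==
["clear(e)", "clear(g)", "handempty", "ontable(g)"]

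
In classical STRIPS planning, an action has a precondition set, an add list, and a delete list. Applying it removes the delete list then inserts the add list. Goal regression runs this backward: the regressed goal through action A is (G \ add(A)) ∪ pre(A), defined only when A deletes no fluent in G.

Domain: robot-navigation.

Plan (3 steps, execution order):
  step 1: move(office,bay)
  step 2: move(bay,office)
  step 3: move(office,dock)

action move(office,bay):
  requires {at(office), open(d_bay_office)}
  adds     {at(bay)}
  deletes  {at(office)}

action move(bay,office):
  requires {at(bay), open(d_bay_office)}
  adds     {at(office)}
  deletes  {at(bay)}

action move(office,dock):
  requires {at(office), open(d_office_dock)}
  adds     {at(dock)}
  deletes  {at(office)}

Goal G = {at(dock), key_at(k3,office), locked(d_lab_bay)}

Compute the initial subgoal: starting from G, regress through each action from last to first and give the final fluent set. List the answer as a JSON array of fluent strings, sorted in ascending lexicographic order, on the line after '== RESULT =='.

Regress step by step:
  through step 3 (move(office,dock)): drop {at(dock)}, keep {key_at(k3,office), locked(d_lab_bay)}, require {at(office), open(d_office_dock)}
    → {at(office), key_at(k3,office), locked(d_lab_bay), open(d_office_dock)}
  through step 2 (move(bay,office)): drop {at(office)}, keep {key_at(k3,office), locked(d_lab_bay), open(d_office_dock)}, require {at(bay), open(d_bay_office)}
    → {at(bay), key_at(k3,office), locked(d_lab_bay), open(d_bay_office), open(d_office_dock)}
  through step 1 (move(office,bay)): drop {at(bay)}, keep {key_at(k3,office), locked(d_lab_bay), open(d_bay_office), open(d_office_dock)}, require {at(office), open(d_bay_office)}
    → {at(office), key_at(k3,office), locked(d_lab_bay), open(d_bay_office), open(d_office_dock)}

== RESULT ==
["at(office)", "key_at(k3,office)", "locked(d_lab_bay)", "open(d_bay_office)", "open(d_office_dock)"]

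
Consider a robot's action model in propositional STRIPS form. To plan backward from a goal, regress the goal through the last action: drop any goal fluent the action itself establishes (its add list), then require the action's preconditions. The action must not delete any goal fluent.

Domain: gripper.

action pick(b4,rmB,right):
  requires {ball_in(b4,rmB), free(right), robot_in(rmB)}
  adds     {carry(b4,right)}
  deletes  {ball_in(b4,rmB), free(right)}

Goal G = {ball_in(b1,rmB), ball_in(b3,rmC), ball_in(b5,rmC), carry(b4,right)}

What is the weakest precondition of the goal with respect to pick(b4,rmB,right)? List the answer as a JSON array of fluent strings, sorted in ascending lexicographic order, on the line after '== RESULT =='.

Compute (G \ add) ∪ pre:
  G ∩ del = {}  (empty — regression defined)
  G \ add = {ball_in(b1,rmB), ball_in(b3,rmC), ball_in(b5,rmC), carry(b4,right)} \ {carry(b4,right)} = {ball_in(b1,rmB), ball_in(b3,rmC), ball_in(b5,rmC)}
  ∪ pre   = {ball_in(b1,rmB), ball_in(b3,rmC), ball_in(b5,rmC)} ∪ {ball_in(b4,rmB), free(right), robot_in(rmB)}
          = {ball_in(b1,rmB), ball_in(b3,rmC), ball_in(b4,rmB), ball_in(b5,rmC), free(right), robot_in(rmB)}

== RESULT ==
["ball_in(b1,rmB)", "ball_in(b3,rmC)", "ball_in(b4,rmB)", "ball_in(b5,rmC)", "free(right)", "robot_in(rmB)"]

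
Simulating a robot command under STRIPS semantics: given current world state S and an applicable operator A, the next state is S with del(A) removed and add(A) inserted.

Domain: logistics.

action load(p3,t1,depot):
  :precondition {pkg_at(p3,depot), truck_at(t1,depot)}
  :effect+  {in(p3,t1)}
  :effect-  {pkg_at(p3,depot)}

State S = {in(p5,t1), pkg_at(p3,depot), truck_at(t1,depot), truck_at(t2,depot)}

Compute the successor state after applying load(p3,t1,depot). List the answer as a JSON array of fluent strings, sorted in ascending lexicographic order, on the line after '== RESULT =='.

Compute (S \ del) ∪ add:
  pre ⊆ S: {pkg_at(p3,depot), truck_at(t1,depot)} ⊆ S  — applicable
  S \ del = {in(p5,t1), truck_at(t1,depot), truck_at(t2,depot)}
  ∪ add   = {in(p3,t1), in(p5,t1), truck_at(t1,depot), truck_at(t2,depot)}

== RESULT ==
["in(p3,t1)", "in(p5,t1)", "truck_at(t1,depot)", "truck_at(t2,depot)"]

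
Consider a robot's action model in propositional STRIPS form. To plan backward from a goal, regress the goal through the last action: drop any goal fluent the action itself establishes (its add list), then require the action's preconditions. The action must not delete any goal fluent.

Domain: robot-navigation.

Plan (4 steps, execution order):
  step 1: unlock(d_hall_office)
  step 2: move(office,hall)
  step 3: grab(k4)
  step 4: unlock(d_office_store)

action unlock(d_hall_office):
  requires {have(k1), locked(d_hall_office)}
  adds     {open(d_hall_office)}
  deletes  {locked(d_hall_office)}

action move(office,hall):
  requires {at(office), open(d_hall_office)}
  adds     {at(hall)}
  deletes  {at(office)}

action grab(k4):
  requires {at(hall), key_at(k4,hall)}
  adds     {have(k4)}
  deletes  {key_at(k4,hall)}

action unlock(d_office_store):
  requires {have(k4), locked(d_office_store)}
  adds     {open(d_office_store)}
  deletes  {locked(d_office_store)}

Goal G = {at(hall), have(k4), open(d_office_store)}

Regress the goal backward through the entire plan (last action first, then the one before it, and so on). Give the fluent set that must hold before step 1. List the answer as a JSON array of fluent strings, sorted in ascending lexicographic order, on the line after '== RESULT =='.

Work backward from the goal:
  through step 4 (unlock(d_office_store)): drop {open(d_office_store)}, keep {at(hall), have(k4)}, require {have(k4), locked(d_office_store)}
    → {at(hall), have(k4), locked(d_office_store)}
  through step 3 (grab(k4)): drop {have(k4)}, keep {at(hall), locked(d_office_store)}, require {at(hall), key_at(k4,hall)}
    → {at(hall), key_at(k4,hall), locked(d_office_store)}
  through step 2 (move(office,hall)): drop {at(hall)}, keep {key_at(k4,hall), locked(d_office_store)}, require {at(office), open(d_hall_office)}
    → {at(office), key_at(k4,hall), locked(d_office_store), open(d_hall_office)}
  through step 1 (unlock(d_hall_office)): drop {open(d_hall_office)}, keep {at(office), key_at(k4,hall), locked(d_office_store)}, require {have(k1), locked(d_hall_office)}
    → {at(office), have(k1), key_at(k4,hall), locked(d_hall_office), locked(d_office_store)}

== RESULT ==
["at(office)", "have(k1)", "key_at(k4,hall)", "locked(d_hall_office)", "locked(d_office_store)"]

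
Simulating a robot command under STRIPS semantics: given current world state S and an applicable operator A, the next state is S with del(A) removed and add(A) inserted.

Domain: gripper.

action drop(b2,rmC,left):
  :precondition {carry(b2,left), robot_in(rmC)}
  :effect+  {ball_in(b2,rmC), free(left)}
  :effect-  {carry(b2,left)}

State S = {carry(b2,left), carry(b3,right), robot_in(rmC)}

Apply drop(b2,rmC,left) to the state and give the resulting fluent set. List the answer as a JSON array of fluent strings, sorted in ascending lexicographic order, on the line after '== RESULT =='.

Compute (S \ del) ∪ add:
  pre ⊆ S: {carry(b2,left), robot_in(rmC)} ⊆ S  — applicable
  S \ del = {carry(b3,right), robot_in(rmC)}
  ∪ add   = {ball_in(b2,rmC), carry(b3,right), free(left), robot_in(rmC)}

== RESULT ==
["ball_in(b2,rmC)", "carry(b3,right)", "free(left)", "robot_in(rmC)"]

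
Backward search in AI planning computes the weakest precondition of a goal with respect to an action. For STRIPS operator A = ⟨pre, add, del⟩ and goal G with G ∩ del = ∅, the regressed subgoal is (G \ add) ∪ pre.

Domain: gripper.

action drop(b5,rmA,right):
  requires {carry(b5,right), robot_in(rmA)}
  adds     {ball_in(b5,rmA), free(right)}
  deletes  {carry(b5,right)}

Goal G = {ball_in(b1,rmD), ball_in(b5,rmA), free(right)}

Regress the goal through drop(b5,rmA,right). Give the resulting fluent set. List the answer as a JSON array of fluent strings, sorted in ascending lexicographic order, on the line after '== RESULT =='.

Compute (G \ add) ∪ pre:
  G ∩ del = {}  (empty — regression defined)
  G \ add = {ball_in(b1,rmD), ball_in(b5,rmA), free(right)} \ {ball_in(b5,rmA), free(right)} = {ball_in(b1,rmD)}
  ∪ pre   = {ball_in(b1,rmD)} ∪ {carry(b5,right), robot_in(rmA)}
          = {ball_in(b1,rmD), carry(b5,right), robot_in(rmA)}

== RESULT ==
["ball_in(b1,rmD)", "carry(b5,right)", "robot_in(rmA)"]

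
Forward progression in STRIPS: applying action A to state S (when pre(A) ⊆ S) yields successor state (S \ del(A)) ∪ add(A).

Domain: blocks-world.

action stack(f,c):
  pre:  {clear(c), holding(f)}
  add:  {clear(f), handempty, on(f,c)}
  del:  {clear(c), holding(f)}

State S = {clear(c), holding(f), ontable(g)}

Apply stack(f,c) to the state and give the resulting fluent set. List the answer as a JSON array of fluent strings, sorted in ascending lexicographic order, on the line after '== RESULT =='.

Progress:
  pre ⊆ S: {clear(c), holding(f)} ⊆ S  — applicable
  S \ del = {ontable(g)}
  ∪ add   = {clear(f), handempty, on(f,c), ontable(g)}

== RESULT ==
["clear(f)", "handempty", "on(f,c)", "ontable(g)"]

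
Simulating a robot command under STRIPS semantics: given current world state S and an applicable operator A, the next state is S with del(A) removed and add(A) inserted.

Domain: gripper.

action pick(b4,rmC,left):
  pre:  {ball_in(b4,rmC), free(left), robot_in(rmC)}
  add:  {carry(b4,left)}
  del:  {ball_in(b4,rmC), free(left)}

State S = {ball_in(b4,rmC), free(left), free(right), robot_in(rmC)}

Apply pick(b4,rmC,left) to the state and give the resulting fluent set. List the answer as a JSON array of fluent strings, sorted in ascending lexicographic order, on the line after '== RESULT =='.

Progress:
  pre ⊆ S: {ball_in(b4,rmC), free(left), robot_in(rmC)} ⊆ S  — applicable
  S \ del = {free(right), robot_in(rmC)}
  ∪ add   = {carry(b4,left), free(right), robot_in(rmC)}

== RESULT ==
["carry(b4,left)", "free(right)", "robot_in(rmC)"]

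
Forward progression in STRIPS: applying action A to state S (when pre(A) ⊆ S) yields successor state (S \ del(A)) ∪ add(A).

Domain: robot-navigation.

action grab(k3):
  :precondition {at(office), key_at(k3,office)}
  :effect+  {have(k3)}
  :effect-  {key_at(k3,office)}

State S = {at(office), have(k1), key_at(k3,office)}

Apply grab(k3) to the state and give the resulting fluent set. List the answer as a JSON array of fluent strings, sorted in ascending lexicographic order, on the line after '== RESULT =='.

Progress:
  pre ⊆ S: {at(office), key_at(k3,office)} ⊆ S  — applicable
  S \ del = {at(office), have(k1)}
  ∪ add   = {at(office), have(k1), have(k3)}

== RESULT ==
["at(office)", "have(k1)", "have(k3)"]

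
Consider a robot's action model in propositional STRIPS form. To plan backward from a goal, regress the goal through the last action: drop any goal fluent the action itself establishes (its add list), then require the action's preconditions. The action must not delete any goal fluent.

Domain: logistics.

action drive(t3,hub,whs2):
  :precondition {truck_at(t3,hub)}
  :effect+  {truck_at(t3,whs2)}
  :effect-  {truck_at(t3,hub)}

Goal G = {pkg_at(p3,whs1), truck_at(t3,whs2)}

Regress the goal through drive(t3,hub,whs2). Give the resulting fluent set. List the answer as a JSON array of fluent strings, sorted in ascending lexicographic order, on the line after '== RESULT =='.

Regress:
  G ∩ del = {}  (empty — regression defined)
  G \ add = {pkg_at(p3,whs1), truck_at(t3,whs2)} \ {truck_at(t3,whs2)} = {pkg_at(p3,whs1)}
  ∪ pre   = {pkg_at(p3,whs1)} ∪ {truck_at(t3,hub)}
          = {pkg_at(p3,whs1), truck_at(t3,hub)}

== RESULT ==
["pkg_at(p3,whs1)", "truck_at(t3,hub)"]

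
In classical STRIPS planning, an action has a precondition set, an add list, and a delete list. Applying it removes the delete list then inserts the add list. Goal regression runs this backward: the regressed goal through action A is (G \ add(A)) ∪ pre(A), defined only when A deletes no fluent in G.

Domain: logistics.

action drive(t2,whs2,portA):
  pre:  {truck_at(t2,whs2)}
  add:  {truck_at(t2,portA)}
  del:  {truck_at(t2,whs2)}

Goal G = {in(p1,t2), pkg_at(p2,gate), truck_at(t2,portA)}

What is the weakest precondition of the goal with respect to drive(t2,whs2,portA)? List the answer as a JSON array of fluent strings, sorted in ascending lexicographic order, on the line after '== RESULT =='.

Regress:
  G ∩ del = {}  (empty — regression defined)
  G \ add = {in(p1,t2), pkg_at(p2,gate), truck_at(t2,portA)} \ {truck_at(t2,portA)} = {in(p1,t2), pkg_at(p2,gate)}
  ∪ pre   = {in(p1,t2), pkg_at(p2,gate)} ∪ {truck_at(t2,whs2)}
          = {in(p1,t2), pkg_at(p2,gate), truck_at(t2,whs2)}

== RESULT ==
["in(p1,t2)", "pkg_at(p2,gate)", "truck_at(t2,whs2)"]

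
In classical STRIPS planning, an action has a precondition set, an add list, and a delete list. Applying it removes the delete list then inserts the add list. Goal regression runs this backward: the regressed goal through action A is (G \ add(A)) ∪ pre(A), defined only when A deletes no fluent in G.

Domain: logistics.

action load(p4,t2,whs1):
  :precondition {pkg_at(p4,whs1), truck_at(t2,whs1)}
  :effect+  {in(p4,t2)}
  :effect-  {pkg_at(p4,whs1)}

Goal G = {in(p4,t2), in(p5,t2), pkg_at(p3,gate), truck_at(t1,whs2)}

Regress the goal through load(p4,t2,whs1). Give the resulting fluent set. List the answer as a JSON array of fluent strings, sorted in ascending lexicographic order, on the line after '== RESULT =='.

Compute (G \ add) ∪ pre:
  G ∩ del = {}  (empty — regression defined)
  G \ add = {in(p4,t2), in(p5,t2), pkg_at(p3,gate), truck_at(t1,whs2)} \ {in(p4,t2)} = {in(p5,t2), pkg_at(p3,gate), truck_at(t1,whs2)}
  ∪ pre   = {in(p5,t2), pkg_at(p3,gate), truck_at(t1,whs2)} ∪ {pkg_at(p4,whs1), truck_at(t2,whs1)}
          = {in(p5,t2), pkg_at(p3,gate), pkg_at(p4,whs1), truck_at(t1,whs2), truck_at(t2,whs1)}

== RESULT ==
["in(p5,t2)", "pkg_at(p3,gate)", "pkg_at(p4,whs1)", "truck_at(t1,whs2)", "truck_at(t2,whs1)"]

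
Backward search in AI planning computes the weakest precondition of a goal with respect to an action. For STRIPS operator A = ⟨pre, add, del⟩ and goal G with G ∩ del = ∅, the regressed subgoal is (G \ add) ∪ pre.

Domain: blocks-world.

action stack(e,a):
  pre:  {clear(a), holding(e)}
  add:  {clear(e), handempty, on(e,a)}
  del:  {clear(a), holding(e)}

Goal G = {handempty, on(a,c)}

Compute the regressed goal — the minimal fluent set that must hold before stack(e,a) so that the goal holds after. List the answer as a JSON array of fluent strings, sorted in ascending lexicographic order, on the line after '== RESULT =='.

Compute (G \ add) ∪ pre:
  G ∩ del = {}  (empty — regression defined)
  G \ add = {handempty, on(a,c)} \ {clear(e), handempty, on(e,a)} = {on(a,c)}
  ∪ pre   = {on(a,c)} ∪ {clear(a), holding(e)}
          = {clear(a), holding(e), on(a,c)}

== RESULT ==
["clear(a)", "holding(e)", "on(a,c)"]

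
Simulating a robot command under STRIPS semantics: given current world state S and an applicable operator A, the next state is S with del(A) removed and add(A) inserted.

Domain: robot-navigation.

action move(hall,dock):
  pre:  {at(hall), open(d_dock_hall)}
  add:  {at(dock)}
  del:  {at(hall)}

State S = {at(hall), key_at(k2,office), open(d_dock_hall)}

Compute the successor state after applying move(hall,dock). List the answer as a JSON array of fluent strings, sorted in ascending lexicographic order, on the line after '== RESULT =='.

Compute (S \ del) ∪ add:
  pre ⊆ S: {at(hall), open(d_dock_hall)} ⊆ S  — applicable
  S \ del = {key_at(k2,office), open(d_dock_hall)}
  ∪ add   = {at(dock), key_at(k2,office), open(d_dock_hall)}

== RESULT ==
["at(dock)", "key_at(k2,office)", "open(d_dock_hall)"]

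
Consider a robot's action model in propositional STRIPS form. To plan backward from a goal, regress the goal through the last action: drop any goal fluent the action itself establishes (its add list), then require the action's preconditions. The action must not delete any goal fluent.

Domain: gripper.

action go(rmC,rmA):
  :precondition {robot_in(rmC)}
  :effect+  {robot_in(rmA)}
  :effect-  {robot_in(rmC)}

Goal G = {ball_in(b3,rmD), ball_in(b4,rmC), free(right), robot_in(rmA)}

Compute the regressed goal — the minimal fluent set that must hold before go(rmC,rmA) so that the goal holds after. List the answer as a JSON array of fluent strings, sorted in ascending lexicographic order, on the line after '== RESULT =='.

Regress:
  G ∩ del = {}  (empty — regression defined)
  G \ add = {ball_in(b3,rmD), ball_in(b4,rmC), free(right), robot_in(rmA)} \ {robot_in(rmA)} = {ball_in(b3,rmD), ball_in(b4,rmC), free(right)}
  ∪ pre   = {ball_in(b3,rmD), ball_in(b4,rmC), free(right)} ∪ {robot_in(rmC)}
          = {ball_in(b3,rmD), ball_in(b4,rmC), free(right), robot_in(rmC)}

== RESULT ==
["ball_in(b3,rmD)", "ball_in(b4,rmC)", "free(right)", "robot_in(rmC)"]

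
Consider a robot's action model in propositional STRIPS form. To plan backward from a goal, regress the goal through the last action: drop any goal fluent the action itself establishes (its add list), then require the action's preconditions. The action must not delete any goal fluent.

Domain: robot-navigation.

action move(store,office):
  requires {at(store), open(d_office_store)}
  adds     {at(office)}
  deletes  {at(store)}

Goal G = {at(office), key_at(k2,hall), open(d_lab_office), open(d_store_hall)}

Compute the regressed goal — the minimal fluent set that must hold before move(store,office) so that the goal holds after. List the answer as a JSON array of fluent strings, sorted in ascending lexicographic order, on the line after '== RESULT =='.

Compute (G \ add) ∪ pre:
  G ∩ del = {}  (empty — regression defined)
  G \ add = {at(office), key_at(k2,hall), open(d_lab_office), open(d_store_hall)} \ {at(office)} = {key_at(k2,hall), open(d_lab_office), open(d_store_hall)}
  ∪ pre   = {key_at(k2,hall), open(d_lab_office), open(d_store_hall)} ∪ {at(store), open(d_office_store)}
          = {at(store), key_at(k2,hall), open(d_lab_office), open(d_office_store), open(d_store_hall)}

== RESULT ==
["at(store)", "key_at(k2,hall)", "open(d_lab_office)", "open(d_office_store)", "open(d_store_hall)"]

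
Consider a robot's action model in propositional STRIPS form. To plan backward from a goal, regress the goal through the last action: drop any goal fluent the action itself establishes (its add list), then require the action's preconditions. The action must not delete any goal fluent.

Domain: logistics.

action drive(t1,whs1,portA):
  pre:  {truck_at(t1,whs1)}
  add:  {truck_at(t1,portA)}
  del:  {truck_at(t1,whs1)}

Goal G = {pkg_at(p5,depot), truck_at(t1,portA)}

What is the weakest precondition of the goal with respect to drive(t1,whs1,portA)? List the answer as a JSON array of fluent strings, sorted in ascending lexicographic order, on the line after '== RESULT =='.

Regress:
  G ∩ del = {}  (empty — regression defined)
  G \ add = {pkg_at(p5,depot), truck_at(t1,portA)} \ {truck_at(t1,portA)} = {pkg_at(p5,depot)}
  ∪ pre   = {pkg_at(p5,depot)} ∪ {truck_at(t1,whs1)}
          = {pkg_at(p5,depot), truck_at(t1,whs1)}

== RESULT ==
["pkg_at(p5,depot)", "truck_at(t1,whs1)"]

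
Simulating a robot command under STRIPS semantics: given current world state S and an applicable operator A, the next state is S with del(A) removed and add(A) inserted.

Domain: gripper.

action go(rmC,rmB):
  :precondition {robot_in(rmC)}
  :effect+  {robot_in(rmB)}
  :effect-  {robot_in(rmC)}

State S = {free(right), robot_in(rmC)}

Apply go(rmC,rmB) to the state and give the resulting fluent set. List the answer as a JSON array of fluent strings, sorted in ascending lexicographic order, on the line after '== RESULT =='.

Compute (S \ del) ∪ add:
  pre ⊆ S: {robot_in(rmC)} ⊆ S  — applicable
  S \ del = {free(right)}
  ∪ add   = {free(right), robot_in(rmB)}

== RESULT ==
["free(right)", "robot_in(rmB)"]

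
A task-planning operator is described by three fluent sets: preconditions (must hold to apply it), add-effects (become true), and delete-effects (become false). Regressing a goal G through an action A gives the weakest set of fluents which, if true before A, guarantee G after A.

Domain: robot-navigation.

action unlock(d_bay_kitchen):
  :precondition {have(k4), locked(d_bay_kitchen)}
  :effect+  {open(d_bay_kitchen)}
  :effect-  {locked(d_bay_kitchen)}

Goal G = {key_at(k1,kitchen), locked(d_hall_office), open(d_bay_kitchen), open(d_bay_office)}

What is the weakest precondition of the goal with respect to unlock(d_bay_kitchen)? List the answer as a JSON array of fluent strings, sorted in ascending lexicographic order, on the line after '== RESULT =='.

Regress:
  G ∩ del = {}  (empty — regression defined)
  G \ add = {key_at(k1,kitchen), locked(d_hall_office), open(d_bay_kitchen), open(d_bay_office)} \ {open(d_bay_kitchen)} = {key_at(k1,kitchen), locked(d_hall_office), open(d_bay_office)}
  ∪ pre   = {key_at(k1,kitchen), locked(d_hall_office), open(d_bay_office)} ∪ {have(k4), locked(d_bay_kitchen)}
          = {have(k4), key_at(k1,kitchen), locked(d_bay_kitchen), locked(d_hall_office), open(d_bay_office)}

== RESULT ==
["have(k4)", "key_at(k1,kitchen)", "locked(d_bay_kitchen)", "locked(d_hall_office)", "open(d_bay_office)"]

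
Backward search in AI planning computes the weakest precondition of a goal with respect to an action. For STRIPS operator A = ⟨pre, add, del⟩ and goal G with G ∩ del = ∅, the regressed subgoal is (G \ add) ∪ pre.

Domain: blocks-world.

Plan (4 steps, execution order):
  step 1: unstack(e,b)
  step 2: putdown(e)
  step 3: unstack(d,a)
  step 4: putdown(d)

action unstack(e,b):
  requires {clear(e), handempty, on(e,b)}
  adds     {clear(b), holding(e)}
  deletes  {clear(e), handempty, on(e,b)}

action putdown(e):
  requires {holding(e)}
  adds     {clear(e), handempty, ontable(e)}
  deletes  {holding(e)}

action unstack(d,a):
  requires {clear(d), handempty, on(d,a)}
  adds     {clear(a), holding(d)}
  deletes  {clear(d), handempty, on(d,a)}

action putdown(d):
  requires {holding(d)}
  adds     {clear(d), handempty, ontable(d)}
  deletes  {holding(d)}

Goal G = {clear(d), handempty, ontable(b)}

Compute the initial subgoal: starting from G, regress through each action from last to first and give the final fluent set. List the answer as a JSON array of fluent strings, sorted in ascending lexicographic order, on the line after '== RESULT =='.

Regress step by step:
  through step 4 (putdown(d)): drop {clear(d), handempty}, keep {ontable(b)}, require {holding(d)}
    → {holding(d), ontable(b)}
  through step 3 (unstack(d,a)): drop {holding(d)}, keep {ontable(b)}, require {clear(d), handempty, on(d,a)}
    → {clear(d), handempty, on(d,a), ontable(b)}
  through step 2 (putdown(e)): drop {handempty}, keep {clear(d), on(d,a), ontable(b)}, require {holding(e)}
    → {clear(d), holding(e), on(d,a), ontable(b)}
  through step 1 (unstack(e,b)): drop {holding(e)}, keep {clear(d), on(d,a), ontable(b)}, require {clear(e), handempty, on(e,b)}
    → {clear(d), clear(e), handempty, on(d,a), on(e,b), ontable(b)}

== RESULT ==
["clear(d)", "clear(e)", "handempty", "on(d,a)", "on(e,b)", "ontable(b)"]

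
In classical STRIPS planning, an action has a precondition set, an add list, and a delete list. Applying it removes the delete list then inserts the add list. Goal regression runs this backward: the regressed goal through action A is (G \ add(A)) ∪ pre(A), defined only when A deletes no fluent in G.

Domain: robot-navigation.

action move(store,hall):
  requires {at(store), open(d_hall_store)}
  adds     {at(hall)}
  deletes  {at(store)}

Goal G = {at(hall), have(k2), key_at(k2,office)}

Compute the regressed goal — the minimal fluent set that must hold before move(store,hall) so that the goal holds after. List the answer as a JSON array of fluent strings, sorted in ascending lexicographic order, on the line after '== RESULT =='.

Regress:
  G ∩ del = {}  (empty — regression defined)
  G \ add = {at(hall), have(k2), key_at(k2,office)} \ {at(hall)} = {have(k2), key_at(k2,office)}
  ∪ pre   = {have(k2), key_at(k2,office)} ∪ {at(store), open(d_hall_store)}
          = {at(store), have(k2), key_at(k2,office), open(d_hall_store)}

== RESULT ==
["at(store)", "have(k2)", "key_at(k2,office)", "open(d_hall_store)"]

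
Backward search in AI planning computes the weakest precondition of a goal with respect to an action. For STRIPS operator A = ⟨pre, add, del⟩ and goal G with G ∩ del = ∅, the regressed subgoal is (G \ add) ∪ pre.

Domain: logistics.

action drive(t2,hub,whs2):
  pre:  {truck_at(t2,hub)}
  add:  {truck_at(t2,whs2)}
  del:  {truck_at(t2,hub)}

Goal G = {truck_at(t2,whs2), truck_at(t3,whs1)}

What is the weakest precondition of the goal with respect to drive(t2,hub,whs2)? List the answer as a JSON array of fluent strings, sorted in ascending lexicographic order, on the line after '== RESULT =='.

Compute (G \ add) ∪ pre:
  G ∩ del = {}  (empty — regression defined)
  G \ add = {truck_at(t2,whs2), truck_at(t3,whs1)} \ {truck_at(t2,whs2)} = {truck_at(t3,whs1)}
  ∪ pre   = {truck_at(t3,whs1)} ∪ {truck_at(t2,hub)}
          = {truck_at(t2,hub), truck_at(t3,whs1)}

== RESULT ==
["truck_at(t2,hub)", "truck_at(t3,whs1)"]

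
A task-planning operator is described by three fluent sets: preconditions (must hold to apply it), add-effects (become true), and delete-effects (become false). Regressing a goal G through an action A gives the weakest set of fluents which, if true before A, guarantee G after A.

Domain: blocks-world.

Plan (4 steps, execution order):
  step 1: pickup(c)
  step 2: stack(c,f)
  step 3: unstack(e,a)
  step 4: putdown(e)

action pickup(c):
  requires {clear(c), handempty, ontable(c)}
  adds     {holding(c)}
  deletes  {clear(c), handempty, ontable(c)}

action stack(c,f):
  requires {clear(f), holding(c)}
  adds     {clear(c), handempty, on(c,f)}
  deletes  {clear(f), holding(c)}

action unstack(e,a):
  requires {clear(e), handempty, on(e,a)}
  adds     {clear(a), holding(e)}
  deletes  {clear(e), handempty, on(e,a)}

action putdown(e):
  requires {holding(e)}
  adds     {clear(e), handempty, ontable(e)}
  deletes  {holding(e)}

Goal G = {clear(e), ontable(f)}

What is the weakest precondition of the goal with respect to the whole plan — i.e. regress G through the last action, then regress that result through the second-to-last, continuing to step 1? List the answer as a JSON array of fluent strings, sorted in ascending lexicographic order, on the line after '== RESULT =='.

Work backward from the goal:
  through step 4 (putdown(e)): drop {clear(e)}, keep {ontable(f)}, require {holding(e)}
    → {holding(e), ontable(f)}
  through step 3 (unstack(e,a)): drop {holding(e)}, keep {ontable(f)}, require {clear(e), handempty, on(e,a)}
    → {clear(e), handempty, on(e,a), ontable(f)}
  through step 2 (stack(c,f)): drop {handempty}, keep {clear(e), on(e,a), ontable(f)}, require {clear(f), holding(c)}
    → {clear(e), clear(f), holding(c), on(e,a), ontable(f)}
  through step 1 (pickup(c)): drop {holding(c)}, keep {clear(e), clear(f), on(e,a), ontable(f)}, require {clear(c), handempty, ontable(c)}
    → {clear(c), clear(e), clear(f), handempty, on(e,a), ontable(c), ontable(f)}

== RESULT ==
["clear(c)", "clear(e)", "clear(f)", "handempty", "on(e,a)", "ontable(c)", "ontable(f)"]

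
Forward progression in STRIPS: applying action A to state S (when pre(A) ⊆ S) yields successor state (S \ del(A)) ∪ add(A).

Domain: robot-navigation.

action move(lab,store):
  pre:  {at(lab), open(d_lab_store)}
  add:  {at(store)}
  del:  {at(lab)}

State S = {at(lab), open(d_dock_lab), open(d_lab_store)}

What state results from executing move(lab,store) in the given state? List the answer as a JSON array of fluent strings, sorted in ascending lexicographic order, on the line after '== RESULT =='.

Progress:
  pre ⊆ S: {at(lab), open(d_lab_store)} ⊆ S  — applicable
  S \ del = {open(d_dock_lab), open(d_lab_store)}
  ∪ add   = {at(store), open(d_dock_lab), open(d_lab_store)}

== RESULT ==
["at(store)", "open(d_dock_lab)", "open(d_lab_store)"]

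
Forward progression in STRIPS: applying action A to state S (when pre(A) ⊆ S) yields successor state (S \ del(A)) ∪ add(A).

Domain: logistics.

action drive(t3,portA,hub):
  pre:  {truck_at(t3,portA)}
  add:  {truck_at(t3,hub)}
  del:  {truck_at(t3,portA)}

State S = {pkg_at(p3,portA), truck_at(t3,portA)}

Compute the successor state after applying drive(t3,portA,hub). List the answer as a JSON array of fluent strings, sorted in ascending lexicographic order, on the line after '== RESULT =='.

Compute (S \ del) ∪ add:
  pre ⊆ S: {truck_at(t3,portA)} ⊆ S  — applicable
  S \ del = {pkg_at(p3,portA)}
  ∪ add   = {pkg_at(p3,portA), truck_at(t3,hub)}

== RESULT ==
["pkg_at(p3,portA)", "truck_at(t3,hub)"]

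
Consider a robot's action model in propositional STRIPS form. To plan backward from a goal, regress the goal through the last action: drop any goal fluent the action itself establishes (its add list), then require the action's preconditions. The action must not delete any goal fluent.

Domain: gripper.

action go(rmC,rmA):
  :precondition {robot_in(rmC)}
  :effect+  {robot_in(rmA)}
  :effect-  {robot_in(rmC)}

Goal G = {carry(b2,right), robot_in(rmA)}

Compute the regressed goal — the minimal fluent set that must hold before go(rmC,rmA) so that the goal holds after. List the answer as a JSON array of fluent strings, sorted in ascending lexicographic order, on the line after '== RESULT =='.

Compute (G \ add) ∪ pre:
  G ∩ del = {}  (empty — regression defined)
  G \ add = {carry(b2,right), robot_in(rmA)} \ {robot_in(rmA)} = {carry(b2,right)}
  ∪ pre   = {carry(b2,right)} ∪ {robot_in(rmC)}
          = {carry(b2,right), robot_in(rmC)}

== RESULT ==
["carry(b2,right)", "robot_in(rmC)"]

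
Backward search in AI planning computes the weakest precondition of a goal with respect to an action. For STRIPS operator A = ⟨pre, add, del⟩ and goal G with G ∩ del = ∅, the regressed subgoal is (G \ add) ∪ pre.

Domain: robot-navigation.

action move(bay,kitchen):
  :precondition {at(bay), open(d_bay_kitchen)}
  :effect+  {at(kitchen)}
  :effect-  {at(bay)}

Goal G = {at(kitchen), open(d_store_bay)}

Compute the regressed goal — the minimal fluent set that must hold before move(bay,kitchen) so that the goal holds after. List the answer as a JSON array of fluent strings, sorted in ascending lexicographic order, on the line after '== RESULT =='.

Compute (G \ add) ∪ pre:
  G ∩ del = {}  (empty — regression defined)
  G \ add = {at(kitchen), open(d_store_bay)} \ {at(kitchen)} = {open(d_store_bay)}
  ∪ pre   = {open(d_store_bay)} ∪ {at(bay), open(d_bay_kitchen)}
          = {at(bay), open(d_bay_kitchen), open(d_store_bay)}

== RESULT ==
["at(bay)", "open(d_bay_kitchen)", "open(d_store_bay)"]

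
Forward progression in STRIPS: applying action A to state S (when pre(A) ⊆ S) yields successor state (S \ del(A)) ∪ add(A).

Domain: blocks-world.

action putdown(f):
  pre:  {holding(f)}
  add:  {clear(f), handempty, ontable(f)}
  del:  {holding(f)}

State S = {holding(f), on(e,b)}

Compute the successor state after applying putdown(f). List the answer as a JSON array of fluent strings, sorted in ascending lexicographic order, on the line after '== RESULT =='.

Compute (S \ del) ∪ add:
  pre ⊆ S: {holding(f)} ⊆ S  — applicable
  S \ del = {on(e,b)}
  ∪ add   = {clear(f), handempty, on(e,b), ontable(f)}

== RESULT ==
["clear(f)", "handempty", "on(e,b)", "ontable(f)"]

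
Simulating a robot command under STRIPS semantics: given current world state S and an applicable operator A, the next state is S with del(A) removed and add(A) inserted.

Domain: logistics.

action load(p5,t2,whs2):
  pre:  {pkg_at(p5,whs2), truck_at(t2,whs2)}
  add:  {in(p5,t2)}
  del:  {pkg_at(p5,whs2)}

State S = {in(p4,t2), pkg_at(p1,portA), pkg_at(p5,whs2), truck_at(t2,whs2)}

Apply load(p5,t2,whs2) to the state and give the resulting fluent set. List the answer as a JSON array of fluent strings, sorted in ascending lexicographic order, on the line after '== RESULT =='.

Progress:
  pre ⊆ S: {pkg_at(p5,whs2), truck_at(t2,whs2)} ⊆ S  — applicable
  S \ del = {in(p4,t2), pkg_at(p1,portA), truck_at(t2,whs2)}
  ∪ add   = {in(p4,t2), in(p5,t2), pkg_at(p1,portA), truck_at(t2,whs2)}

== RESULT ==
["in(p4,t2)", "in(p5,t2)", "pkg_at(p1,portA)", "truck_at(t2,whs2)"]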